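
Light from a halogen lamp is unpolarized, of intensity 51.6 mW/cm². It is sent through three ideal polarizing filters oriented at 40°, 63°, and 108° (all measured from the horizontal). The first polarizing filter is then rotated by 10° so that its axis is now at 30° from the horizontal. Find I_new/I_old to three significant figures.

Before rotation:
Unpolarized light through the first polarizer → I₁ = ½ I₀, now polarized at 40°.
I₂ = I₁ cos²(63° − 40°) = 0.5 I₀ · cos²(23°) = 0.4237 I₀.
I₃ = I₂ cos²(108° − 63°) = 0.4237 I₀ · cos²(45°) = 0.2118 I₀.
After rotation:
Unpolarized light through the first polarizer → I₁ = ½ I₀, now polarized at 30°.
I₂ = I₁ cos²(63° − 30°) = 0.5 I₀ · cos²(33°) = 0.3517 I₀.
I₃ = I₂ cos²(108° − 63°) = 0.3517 I₀ · cos²(45°) = 0.1758 I₀.
Ratio = 0.1758 / 0.2118 = 0.8301.

I_new/I_old ≈ 0.830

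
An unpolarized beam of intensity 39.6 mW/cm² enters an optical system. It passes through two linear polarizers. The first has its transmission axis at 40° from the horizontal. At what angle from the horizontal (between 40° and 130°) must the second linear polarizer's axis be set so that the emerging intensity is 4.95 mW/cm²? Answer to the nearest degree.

Unpolarized light through the first polarizer → I₁ = ½ I₀, now polarized at 40°.
Target fraction: 4.95 / 39.6 mW/cm² = 0.125 of I₀.
Need I₂/I₀ = 0.125, so cos²(θ − 40°) = 0.125 / 0.5 = 0.25.
θ − 40° = arccos(√0.25) = 60.0°, giving θ ≈ 40 + 60.0 = 100.0°.

θ ≈ 100°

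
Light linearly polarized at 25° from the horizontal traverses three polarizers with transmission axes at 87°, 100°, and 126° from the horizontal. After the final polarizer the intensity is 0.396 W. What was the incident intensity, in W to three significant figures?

By Malus's law, I₁ = I₀ cos²(87° − 25°) = I₀ cos²(62°) = 0.2204 I₀.
I₂ = I₁ cos²(100° − 87°) = 0.2204 I₀ · cos²(13°) = 0.2093 I₀.
I₃ = I₂ cos²(126° − 100°) = 0.2093 I₀ · cos²(26°) = 0.169 I₀.
So 0.396 W = 0.169 I₀, giving I₀ = 0.396/0.169 = 2.343 W.

I₀ ≈ 2.34 W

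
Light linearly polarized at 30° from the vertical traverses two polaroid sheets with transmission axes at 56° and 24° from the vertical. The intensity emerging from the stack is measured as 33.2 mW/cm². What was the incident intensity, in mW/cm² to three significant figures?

I₀ ≈ 57.1 mW/cm²

I₁ = I₀ cos²(56° − 30°) = I₀ cos²(26°) = 0.8078 I₀.
I₂ = I₁ cos²(24° − 56°) = 0.8078 I₀ · cos²(32°) = 0.581 I₀.
So 33.2 mW/cm² = 0.581 I₀, giving I₀ = 33.2/0.581 = 57.14 mW/cm².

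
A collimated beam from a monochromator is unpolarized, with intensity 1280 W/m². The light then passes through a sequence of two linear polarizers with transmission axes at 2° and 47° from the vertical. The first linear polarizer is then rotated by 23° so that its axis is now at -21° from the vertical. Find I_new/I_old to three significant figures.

I_new/I_old ≈ 0.281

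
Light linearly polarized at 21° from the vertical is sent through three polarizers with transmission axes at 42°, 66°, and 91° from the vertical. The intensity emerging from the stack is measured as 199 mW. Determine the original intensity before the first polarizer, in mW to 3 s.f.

I₀ ≈ 333 mW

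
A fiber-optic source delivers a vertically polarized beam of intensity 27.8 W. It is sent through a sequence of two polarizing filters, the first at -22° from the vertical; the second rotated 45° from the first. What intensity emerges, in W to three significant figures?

By Malus's law, I₁ = 27.8 W · cos²(22°) = 23.9 W.
I₂ = I₁ · cos²(45°) = 23.9 · 0.5 = 11.95 W.

I ≈ 11.9 W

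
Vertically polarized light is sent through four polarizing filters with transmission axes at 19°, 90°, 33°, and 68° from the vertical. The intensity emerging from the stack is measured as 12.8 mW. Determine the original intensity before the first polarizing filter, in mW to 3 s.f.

By Malus's law, I₁ = I₀ cos²(19° − 0°) = I₀ cos²(19°) = 0.894 I₀.
I₂ = I₁ cos²(90° − 19°) = 0.894 I₀ · cos²(71°) = 0.09476 I₀.
I₃ = I₂ cos²(33° − 90°) = 0.09476 I₀ · cos²(57°) = 0.02811 I₀.
I₄ = I₃ cos²(68° − 33°) = 0.02811 I₀ · cos²(35°) = 0.01886 I₀.
So 12.8 mW = 0.01886 I₀, giving I₀ = 12.8/0.01886 = 678.6 mW.

I₀ ≈ 679 mW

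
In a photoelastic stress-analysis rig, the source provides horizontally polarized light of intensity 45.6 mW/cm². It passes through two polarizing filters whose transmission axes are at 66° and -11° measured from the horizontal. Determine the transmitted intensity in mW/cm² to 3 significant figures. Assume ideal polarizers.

I₁ = 45.6 mW/cm² · cos²(66°) = 7.544 mW/cm².
I₂ = I₁ · cos²(77°) = 7.544 · 0.0506 = 0.3817 mW/cm².

I ≈ 0.382 mW/cm²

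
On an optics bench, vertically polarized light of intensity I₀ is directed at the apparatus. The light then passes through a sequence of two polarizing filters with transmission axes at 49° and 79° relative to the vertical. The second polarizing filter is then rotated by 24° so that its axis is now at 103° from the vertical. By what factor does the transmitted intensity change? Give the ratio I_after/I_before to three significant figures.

I_new/I_old ≈ 0.461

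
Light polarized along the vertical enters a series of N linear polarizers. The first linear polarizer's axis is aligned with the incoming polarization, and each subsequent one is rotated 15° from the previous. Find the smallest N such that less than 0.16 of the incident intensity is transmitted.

N = 28

First polarizer is aligned with the polarization: full transmission.
Each further stage multiplies by cos²(15°) = 0.933.
After N polarizers: T = 0.933^(N−1). Require T < 0.16 ⇒ N−1 > ln(0.16)/ln(0.933) = 26.43, so N−1 ≥ 27 and N = 28.
Check: N=28 gives T = 0.1538 < 0.16; N=27 gives T = 0.1648.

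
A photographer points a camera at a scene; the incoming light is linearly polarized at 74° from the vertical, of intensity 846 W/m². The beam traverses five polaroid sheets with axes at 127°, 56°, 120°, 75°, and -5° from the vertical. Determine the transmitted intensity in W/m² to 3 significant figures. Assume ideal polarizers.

I₁ = 846 W/m² · cos²(53°) = 306.4 W/m².
I₂ = I₁ · cos²(71°) = 306.4 · 0.106 = 32.48 W/m².
I₃ = I₂ · cos²(64°) = 32.48 · 0.1922 = 6.241 W/m².
I₄ = I₃ · cos²(45°) = 6.241 · 0.5 = 3.121 W/m².
I₅ = I₄ · cos²(80°) = 3.121 · 0.03015 = 0.0941 W/m².

I ≈ 0.0941 W/m²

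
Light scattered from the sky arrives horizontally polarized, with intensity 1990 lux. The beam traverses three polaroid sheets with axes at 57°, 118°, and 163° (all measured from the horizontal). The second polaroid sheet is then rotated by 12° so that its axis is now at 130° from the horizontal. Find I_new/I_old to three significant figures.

I_new/I_old ≈ 0.512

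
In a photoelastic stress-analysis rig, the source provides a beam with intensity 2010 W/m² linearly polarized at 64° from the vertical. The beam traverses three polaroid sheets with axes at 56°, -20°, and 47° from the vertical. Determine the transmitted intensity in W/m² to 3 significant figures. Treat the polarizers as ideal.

I₁ = 2010 W/m² · cos²(8°) = 1971 W/m².
I₂ = I₁ · cos²(76°) = 1971 · 0.05853 = 115.4 W/m².
I₃ = I₂ · cos²(67°) = 115.4 · 0.1527 = 17.61 W/m².

I ≈ 17.6 W/m²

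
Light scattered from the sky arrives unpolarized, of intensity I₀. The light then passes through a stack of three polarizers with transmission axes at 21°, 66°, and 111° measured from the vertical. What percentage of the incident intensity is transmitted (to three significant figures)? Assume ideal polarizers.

≈ 12.5%

Unpolarized light through the first polarizer → I₁ = ½ I₀, now polarized at 21°.
I₂ = I₁ cos²(66° − 21°) = 0.5 I₀ · cos²(45°) = 0.25 I₀.
I₃ = I₂ cos²(111° − 66°) = 0.25 I₀ · cos²(45°) = 0.125 I₀.
That is 12.5% of the incident intensity.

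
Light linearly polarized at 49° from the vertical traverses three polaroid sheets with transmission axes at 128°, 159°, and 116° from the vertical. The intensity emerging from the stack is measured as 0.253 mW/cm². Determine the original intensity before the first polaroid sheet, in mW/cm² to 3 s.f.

I₀ ≈ 17.7 mW/cm²

I₁ = I₀ cos²(128° − 49°) = I₀ cos²(79°) = 0.03641 I₀.
I₂ = I₁ cos²(159° − 128°) = 0.03641 I₀ · cos²(31°) = 0.02675 I₀.
I₃ = I₂ cos²(116° − 159°) = 0.02675 I₀ · cos²(43°) = 0.01431 I₀.
So 0.253 mW/cm² = 0.01431 I₀, giving I₀ = 0.253/0.01431 = 17.68 mW/cm².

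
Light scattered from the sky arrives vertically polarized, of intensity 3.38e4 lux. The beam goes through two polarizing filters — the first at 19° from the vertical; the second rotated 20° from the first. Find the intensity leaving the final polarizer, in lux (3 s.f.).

I₁ = 3.38e4 lux · cos²(19°) = 3.022e+04 lux.
I₂ = I₁ · cos²(20°) = 3.022e+04 · 0.883 = 2.668e+04 lux.

I ≈ 2.67e4 lux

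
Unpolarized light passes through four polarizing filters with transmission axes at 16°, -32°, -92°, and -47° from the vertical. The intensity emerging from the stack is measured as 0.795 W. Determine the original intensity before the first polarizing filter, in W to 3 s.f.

Unpolarized light through the first polarizer → I₁ = ½ I₀, now polarized at 16°.
I₂ = I₁ cos²(-32° − 16°) = 0.5 I₀ · cos²(48°) = 0.2239 I₀.
I₃ = I₂ cos²(-92° + 32°) = 0.2239 I₀ · cos²(60°) = 0.05597 I₀.
I₄ = I₃ cos²(-47° + 92°) = 0.05597 I₀ · cos²(45°) = 0.02798 I₀.
So 0.795 W = 0.02798 I₀, giving I₀ = 0.795/0.02798 = 28.41 W.

I₀ ≈ 28.4 W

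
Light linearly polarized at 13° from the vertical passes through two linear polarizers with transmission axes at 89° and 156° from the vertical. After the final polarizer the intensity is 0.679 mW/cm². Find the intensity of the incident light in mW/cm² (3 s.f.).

I₀ ≈ 76.0 mW/cm²

By Malus's law, I₁ = I₀ cos²(89° − 13°) = I₀ cos²(76°) = 0.05853 I₀.
I₂ = I₁ cos²(156° − 89°) = 0.05853 I₀ · cos²(67°) = 0.008935 I₀.
So 0.679 mW/cm² = 0.008935 I₀, giving I₀ = 0.679/0.008935 = 75.99 mW/cm².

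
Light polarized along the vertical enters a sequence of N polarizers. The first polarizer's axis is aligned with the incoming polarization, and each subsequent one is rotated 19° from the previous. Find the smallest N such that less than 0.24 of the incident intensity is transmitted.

N = 14

First polarizer is aligned with the polarization: full transmission.
Each further stage multiplies by cos²(19°) = 0.894.
After N polarizers: T = 0.894^(N−1). Require T < 0.24 ⇒ N−1 > ln(0.24)/ln(0.894) = 12.74, so N−1 ≥ 13 and N = 14.
Check: N=14 gives T = 0.233 < 0.24; N=13 gives T = 0.2607.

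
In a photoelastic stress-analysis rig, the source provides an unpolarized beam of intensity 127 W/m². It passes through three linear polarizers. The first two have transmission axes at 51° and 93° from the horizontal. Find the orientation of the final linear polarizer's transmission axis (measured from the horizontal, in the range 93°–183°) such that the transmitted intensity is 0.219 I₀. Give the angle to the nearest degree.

θ ≈ 120°

Unpolarized light through the first polarizer → I₁ = ½ I₀, now polarized at 51°.
I₂ = I₁ cos²(93° − 51°) = 0.5 I₀ · cos²(42°) = 0.2761 I₀.
Need I₃/I₀ = 0.219, so cos²(θ − 93°) = 0.219 / 0.2761 = 0.7931.
θ − 93° = arccos(√0.7931) = 27.1°, giving θ ≈ 93 + 27.1 = 120.1°.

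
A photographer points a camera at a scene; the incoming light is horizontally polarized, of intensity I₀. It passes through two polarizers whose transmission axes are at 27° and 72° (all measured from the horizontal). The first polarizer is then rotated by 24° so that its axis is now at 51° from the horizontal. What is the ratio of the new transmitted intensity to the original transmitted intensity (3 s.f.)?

Before rotation:
I₁ = I₀ cos²(27° − 0°) = I₀ cos²(27°) = 0.7939 I₀.
I₂ = I₁ cos²(72° − 27°) = 0.7939 I₀ · cos²(45°) = 0.3969 I₀.
After rotation:
I₁ = I₀ cos²(51° − 0°) = I₀ cos²(51°) = 0.396 I₀.
I₂ = I₁ cos²(72° − 51°) = 0.396 I₀ · cos²(21°) = 0.3452 I₀.
Ratio = 0.3452 / 0.3969 = 0.8696.

I_new/I_old ≈ 0.870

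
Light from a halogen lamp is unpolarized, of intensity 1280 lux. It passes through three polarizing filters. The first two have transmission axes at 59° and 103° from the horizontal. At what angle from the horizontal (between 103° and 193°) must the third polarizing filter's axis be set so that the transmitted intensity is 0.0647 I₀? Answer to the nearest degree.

θ ≈ 163°

Unpolarized light through the first polarizer → I₁ = ½ I₀, now polarized at 59°.
I₂ = I₁ cos²(103° − 59°) = 0.5 I₀ · cos²(44°) = 0.2587 I₀.
Need I₃/I₀ = 0.0647, so cos²(θ − 103°) = 0.0647 / 0.2587 = 0.2501.
θ − 103° = arccos(√0.2501) = 60.0°, giving θ ≈ 103 + 60.0 = 163.0°.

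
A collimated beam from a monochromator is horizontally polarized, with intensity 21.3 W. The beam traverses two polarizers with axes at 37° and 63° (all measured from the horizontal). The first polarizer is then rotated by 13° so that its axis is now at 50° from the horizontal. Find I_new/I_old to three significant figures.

I_new/I_old ≈ 0.761

Before rotation:
By Malus's law, I₁ = I₀ cos²(37° − 0°) = I₀ cos²(37°) = 0.6378 I₀.
I₂ = I₁ cos²(63° − 37°) = 0.6378 I₀ · cos²(26°) = 0.5152 I₀.
After rotation:
I₁ = I₀ cos²(50° − 0°) = I₀ cos²(50°) = 0.4132 I₀.
I₂ = I₁ cos²(63° − 50°) = 0.4132 I₀ · cos²(13°) = 0.3923 I₀.
Ratio = 0.3923 / 0.5152 = 0.7613.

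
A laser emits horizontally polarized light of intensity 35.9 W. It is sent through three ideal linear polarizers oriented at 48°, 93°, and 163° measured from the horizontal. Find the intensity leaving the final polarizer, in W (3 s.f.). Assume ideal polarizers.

By Malus's law, I₁ = 35.9 W · cos²(48°) = 16.07 W.
I₂ = I₁ · cos²(45°) = 16.07 · 0.5 = 8.037 W.
I₃ = I₂ · cos²(70°) = 8.037 · 0.117 = 0.9401 W.

I ≈ 0.940 W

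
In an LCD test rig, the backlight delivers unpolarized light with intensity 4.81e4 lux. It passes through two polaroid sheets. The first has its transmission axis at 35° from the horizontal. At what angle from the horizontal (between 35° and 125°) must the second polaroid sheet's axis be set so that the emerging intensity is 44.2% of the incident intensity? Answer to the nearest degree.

θ ≈ 55°

Unpolarized light through the first polarizer → I₁ = ½ I₀, now polarized at 35°.
Need I₂/I₀ = 0.442, so cos²(θ − 35°) = 0.442 / 0.5 = 0.884.
θ − 35° = arccos(√0.884) = 19.9°, giving θ ≈ 35 + 19.9 = 54.9°.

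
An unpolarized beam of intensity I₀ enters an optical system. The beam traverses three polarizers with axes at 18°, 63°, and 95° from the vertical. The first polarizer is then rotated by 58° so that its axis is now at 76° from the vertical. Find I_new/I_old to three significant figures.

Before rotation:
Unpolarized light through the first polarizer → I₁ = ½ I₀, now polarized at 18°.
I₂ = I₁ cos²(63° − 18°) = 0.5 I₀ · cos²(45°) = 0.25 I₀.
I₃ = I₂ cos²(95° − 63°) = 0.25 I₀ · cos²(32°) = 0.1798 I₀.
After rotation:
Unpolarized light through the first polarizer → I₁ = ½ I₀, now polarized at 76°.
I₂ = I₁ cos²(63° − 76°) = 0.5 I₀ · cos²(13°) = 0.4747 I₀.
I₃ = I₂ cos²(95° − 63°) = 0.4747 I₀ · cos²(32°) = 0.3414 I₀.
Ratio = 0.3414 / 0.1798 = 1.899.

I_new/I_old ≈ 1.90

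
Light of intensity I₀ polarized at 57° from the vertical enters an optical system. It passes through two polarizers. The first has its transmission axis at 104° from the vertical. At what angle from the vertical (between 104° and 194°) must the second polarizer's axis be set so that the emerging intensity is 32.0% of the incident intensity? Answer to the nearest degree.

θ ≈ 138°

By Malus's law, I₁ = I₀ cos²(104° − 57°) = I₀ cos²(47°) = 0.4651 I₀.
Need I₂/I₀ = 0.32, so cos²(θ − 104°) = 0.32 / 0.4651 = 0.688.
θ − 104° = arccos(√0.688) = 34.0°, giving θ ≈ 104 + 34.0 = 138.0°.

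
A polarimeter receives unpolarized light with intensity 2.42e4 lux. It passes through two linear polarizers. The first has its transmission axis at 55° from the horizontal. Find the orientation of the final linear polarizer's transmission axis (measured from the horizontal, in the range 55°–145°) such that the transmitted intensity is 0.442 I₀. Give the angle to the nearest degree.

θ ≈ 75°

Unpolarized light through the first polarizer → I₁ = ½ I₀, now polarized at 55°.
Need I₂/I₀ = 0.442, so cos²(θ − 55°) = 0.442 / 0.5 = 0.884.
θ − 55° = arccos(√0.884) = 19.9°, giving θ ≈ 55 + 19.9 = 74.9°.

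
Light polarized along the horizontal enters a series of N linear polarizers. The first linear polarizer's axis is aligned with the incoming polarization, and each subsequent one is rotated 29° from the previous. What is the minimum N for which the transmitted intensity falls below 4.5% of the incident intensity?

N = 13

First polarizer is aligned with the polarization: full transmission.
Each further stage multiplies by cos²(29°) = 0.765.
After N polarizers: T = 0.765^(N−1). Require T < 0.045 ⇒ N−1 > ln(0.045)/ln(0.765) = 11.57, so N−1 ≥ 12 and N = 13.
Check: N=13 gives T = 0.04015 < 0.045; N=12 gives T = 0.05248.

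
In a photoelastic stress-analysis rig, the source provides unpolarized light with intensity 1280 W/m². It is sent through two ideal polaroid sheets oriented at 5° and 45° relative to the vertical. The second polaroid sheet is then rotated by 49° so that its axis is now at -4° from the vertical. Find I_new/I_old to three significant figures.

I_new/I_old ≈ 1.66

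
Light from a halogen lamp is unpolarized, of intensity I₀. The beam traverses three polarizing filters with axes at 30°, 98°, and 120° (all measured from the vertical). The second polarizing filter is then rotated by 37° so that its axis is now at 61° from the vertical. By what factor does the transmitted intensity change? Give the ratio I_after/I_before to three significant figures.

I_new/I_old ≈ 1.62

Before rotation:
Unpolarized light through the first polarizer → I₁ = ½ I₀, now polarized at 30°.
I₂ = I₁ cos²(98° − 30°) = 0.5 I₀ · cos²(68°) = 0.07017 I₀.
I₃ = I₂ cos²(120° − 98°) = 0.07017 I₀ · cos²(22°) = 0.06032 I₀.
After rotation:
Unpolarized light through the first polarizer → I₁ = ½ I₀, now polarized at 30°.
I₂ = I₁ cos²(61° − 30°) = 0.5 I₀ · cos²(31°) = 0.3674 I₀.
I₃ = I₂ cos²(120° − 61°) = 0.3674 I₀ · cos²(59°) = 0.09745 I₀.
Ratio = 0.09745 / 0.06032 = 1.616.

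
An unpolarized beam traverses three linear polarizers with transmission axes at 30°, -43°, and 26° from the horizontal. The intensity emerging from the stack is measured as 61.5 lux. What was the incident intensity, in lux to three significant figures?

Unpolarized light through the first polarizer → I₁ = ½ I₀, now polarized at 30°.
I₂ = I₁ cos²(-43° − 30°) = 0.5 I₀ · cos²(73°) = 0.04274 I₀.
I₃ = I₂ cos²(26° + 43°) = 0.04274 I₀ · cos²(69°) = 0.005489 I₀.
So 61.5 lux = 0.005489 I₀, giving I₀ = 61.5/0.005489 = 1.12e+04 lux.

I₀ ≈ 1.12e4 lux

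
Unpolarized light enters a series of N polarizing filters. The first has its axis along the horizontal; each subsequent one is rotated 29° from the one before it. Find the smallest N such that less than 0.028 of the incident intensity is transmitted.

N = 12

First polarizer halves the unpolarized light: factor 1/2.
Each further stage multiplies by cos²(29°) = 0.765.
After N polarizers: T = 0.5·0.765^(N−1). Require T < 0.028 ⇒ N−1 > ln(0.028/0.5)/ln(0.765) = 10.76, so N−1 ≥ 11 and N = 12.
Check: N=12 gives T = 0.02624 < 0.028; N=11 gives T = 0.0343.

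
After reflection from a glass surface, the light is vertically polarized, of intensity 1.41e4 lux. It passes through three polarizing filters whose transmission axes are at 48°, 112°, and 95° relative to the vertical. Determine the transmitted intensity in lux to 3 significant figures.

I ≈ 1110 lux

By Malus's law, I₁ = 1.41e4 lux · cos²(48°) = 6313 lux.
I₂ = I₁ · cos²(64°) = 6313 · 0.1922 = 1213 lux.
I₃ = I₂ · cos²(17°) = 1213 · 0.9145 = 1109 lux.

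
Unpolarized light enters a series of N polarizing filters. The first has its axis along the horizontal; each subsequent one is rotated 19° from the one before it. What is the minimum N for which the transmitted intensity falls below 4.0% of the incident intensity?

N = 24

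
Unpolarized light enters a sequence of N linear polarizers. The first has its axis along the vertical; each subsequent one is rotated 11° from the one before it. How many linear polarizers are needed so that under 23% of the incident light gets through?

N = 22

First polarizer halves the unpolarized light: factor 1/2.
Each further stage multiplies by cos²(11°) = 0.9636.
After N polarizers: T = 0.5·0.9636^(N−1). Require T < 0.23 ⇒ N−1 > ln(0.23/0.5)/ln(0.9636) = 20.94, so N−1 ≥ 21 and N = 22.
Check: N=22 gives T = 0.2295 < 0.23; N=21 gives T = 0.2381.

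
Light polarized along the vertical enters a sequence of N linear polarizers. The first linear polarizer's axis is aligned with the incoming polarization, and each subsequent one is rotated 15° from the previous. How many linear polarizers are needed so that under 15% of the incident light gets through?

N = 29

First polarizer is aligned with the polarization: full transmission.
Each further stage multiplies by cos²(15°) = 0.933.
After N polarizers: T = 0.933^(N−1). Require T < 0.15 ⇒ N−1 > ln(0.15)/ln(0.933) = 27.36, so N−1 ≥ 28 and N = 29.
Check: N=29 gives T = 0.1435 < 0.15; N=28 gives T = 0.1538.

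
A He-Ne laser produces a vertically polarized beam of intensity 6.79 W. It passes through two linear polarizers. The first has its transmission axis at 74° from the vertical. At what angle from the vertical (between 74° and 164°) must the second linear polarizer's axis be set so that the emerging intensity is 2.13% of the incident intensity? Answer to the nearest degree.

θ ≈ 132°

I₁ = I₀ cos²(74° − 0°) = I₀ cos²(74°) = 0.07598 I₀.
Need I₂/I₀ = 0.0213, so cos²(θ − 74°) = 0.0213 / 0.07598 = 0.2804.
θ − 74° = arccos(√0.2804) = 58.0°, giving θ ≈ 74 + 58.0 = 132.0°.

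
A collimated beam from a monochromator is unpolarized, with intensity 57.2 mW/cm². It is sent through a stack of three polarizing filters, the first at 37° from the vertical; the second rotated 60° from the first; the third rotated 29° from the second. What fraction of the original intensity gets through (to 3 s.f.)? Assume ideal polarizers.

Unpolarized light through the first polarizer → I₁ = 57.2 mW/cm²/2 = 28.6 mW/cm², polarized at 37°.
I₂ = I₁ · cos²(60°) = 28.6 · 0.25 = 7.15 mW/cm².
I₃ = I₂ · cos²(29°) = 7.15 · 0.765 = 5.469 mW/cm².
Transmitted fraction = 0.09562.

I/I₀ ≈ 0.0956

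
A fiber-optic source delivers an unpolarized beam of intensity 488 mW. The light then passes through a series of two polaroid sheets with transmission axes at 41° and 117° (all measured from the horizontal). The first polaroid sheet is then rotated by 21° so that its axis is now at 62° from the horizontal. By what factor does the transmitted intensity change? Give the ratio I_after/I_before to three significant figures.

Before rotation:
Unpolarized light through the first polarizer → I₁ = ½ I₀, now polarized at 41°.
I₂ = I₁ cos²(117° − 41°) = 0.5 I₀ · cos²(76°) = 0.02926 I₀.
After rotation:
Unpolarized light through the first polarizer → I₁ = ½ I₀, now polarized at 62°.
I₂ = I₁ cos²(117° − 62°) = 0.5 I₀ · cos²(55°) = 0.1645 I₀.
Ratio = 0.1645 / 0.02926 = 5.621.

I_new/I_old ≈ 5.62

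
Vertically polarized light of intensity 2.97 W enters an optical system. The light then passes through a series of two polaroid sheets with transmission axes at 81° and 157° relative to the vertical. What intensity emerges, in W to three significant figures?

I ≈ 0.00425 W

I₁ = 2.97 W · cos²(81°) = 0.07268 W.
I₂ = I₁ · cos²(76°) = 0.07268 · 0.05853 = 0.004254 W.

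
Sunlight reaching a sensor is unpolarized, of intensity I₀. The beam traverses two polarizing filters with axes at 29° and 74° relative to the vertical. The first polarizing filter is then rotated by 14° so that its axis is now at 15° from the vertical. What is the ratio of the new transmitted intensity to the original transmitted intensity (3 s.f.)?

I_new/I_old ≈ 0.531

Before rotation:
Unpolarized light through the first polarizer → I₁ = ½ I₀, now polarized at 29°.
I₂ = I₁ cos²(74° − 29°) = 0.5 I₀ · cos²(45°) = 0.25 I₀.
After rotation:
Unpolarized light through the first polarizer → I₁ = ½ I₀, now polarized at 15°.
I₂ = I₁ cos²(74° − 15°) = 0.5 I₀ · cos²(59°) = 0.1326 I₀.
Ratio = 0.1326 / 0.25 = 0.5305.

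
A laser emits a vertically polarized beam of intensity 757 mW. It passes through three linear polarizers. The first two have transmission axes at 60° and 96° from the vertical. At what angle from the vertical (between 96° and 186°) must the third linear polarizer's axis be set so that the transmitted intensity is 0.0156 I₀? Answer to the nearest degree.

θ ≈ 168°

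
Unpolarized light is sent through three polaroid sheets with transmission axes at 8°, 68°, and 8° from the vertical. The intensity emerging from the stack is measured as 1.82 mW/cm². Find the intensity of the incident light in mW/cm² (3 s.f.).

Unpolarized light through the first polarizer → I₁ = ½ I₀, now polarized at 8°.
I₂ = I₁ cos²(68° − 8°) = 0.5 I₀ · cos²(60°) = 0.125 I₀.
I₃ = I₂ cos²(8° − 68°) = 0.125 I₀ · cos²(60°) = 0.03125 I₀.
So 1.82 mW/cm² = 0.03125 I₀, giving I₀ = 1.82/0.03125 = 58.24 mW/cm².

I₀ ≈ 58.2 mW/cm²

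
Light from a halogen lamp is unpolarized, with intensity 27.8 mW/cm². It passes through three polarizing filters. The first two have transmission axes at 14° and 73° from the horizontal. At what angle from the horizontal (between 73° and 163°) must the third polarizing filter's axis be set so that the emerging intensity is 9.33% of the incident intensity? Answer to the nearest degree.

Unpolarized light through the first polarizer → I₁ = ½ I₀, now polarized at 14°.
I₂ = I₁ cos²(73° − 14°) = 0.5 I₀ · cos²(59°) = 0.1326 I₀.
Need I₃/I₀ = 0.0933, so cos²(θ − 73°) = 0.0933 / 0.1326 = 0.7034.
θ − 73° = arccos(√0.7034) = 33.0°, giving θ ≈ 73 + 33.0 = 106.0°.

θ ≈ 106°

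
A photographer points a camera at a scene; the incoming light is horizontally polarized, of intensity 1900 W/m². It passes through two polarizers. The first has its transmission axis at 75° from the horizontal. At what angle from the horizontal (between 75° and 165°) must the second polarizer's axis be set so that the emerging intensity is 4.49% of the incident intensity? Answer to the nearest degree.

I₁ = I₀ cos²(75° − 0°) = I₀ cos²(75°) = 0.06699 I₀.
Need I₂/I₀ = 0.0449, so cos²(θ − 75°) = 0.0449 / 0.06699 = 0.6703.
θ − 75° = arccos(√0.6703) = 35.0°, giving θ ≈ 75 + 35.0 = 110.0°.

θ ≈ 110°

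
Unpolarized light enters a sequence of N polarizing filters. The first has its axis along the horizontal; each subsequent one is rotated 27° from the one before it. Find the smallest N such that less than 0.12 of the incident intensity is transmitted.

First polarizer halves the unpolarized light: factor 1/2.
Each further stage multiplies by cos²(27°) = 0.7939.
After N polarizers: T = 0.5·0.7939^(N−1). Require T < 0.12 ⇒ N−1 > ln(0.12/0.5)/ln(0.7939) = 6.18, so N−1 ≥ 7 and N = 8.
Check: N=8 gives T = 0.09938 < 0.12; N=7 gives T = 0.1252.

N = 8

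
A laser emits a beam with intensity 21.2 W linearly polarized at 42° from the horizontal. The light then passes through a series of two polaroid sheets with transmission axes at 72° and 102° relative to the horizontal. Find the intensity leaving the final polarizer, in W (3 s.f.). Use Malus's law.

By Malus's law, I₁ = 21.2 W · cos²(30°) = 15.9 W.
I₂ = I₁ · cos²(30°) = 15.9 · 0.75 = 11.93 W.

I ≈ 11.9 W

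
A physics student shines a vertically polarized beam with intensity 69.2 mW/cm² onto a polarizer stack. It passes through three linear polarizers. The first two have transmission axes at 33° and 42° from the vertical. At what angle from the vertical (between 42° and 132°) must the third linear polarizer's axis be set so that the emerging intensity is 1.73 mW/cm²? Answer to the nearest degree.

θ ≈ 121°

I₁ = I₀ cos²(33° − 0°) = I₀ cos²(33°) = 0.7034 I₀.
I₂ = I₁ cos²(42° − 33°) = 0.7034 I₀ · cos²(9°) = 0.6862 I₀.
Target fraction: 1.73 / 69.2 mW/cm² = 0.025 of I₀.
Need I₃/I₀ = 0.025, so cos²(θ − 42°) = 0.025 / 0.6862 = 0.03643.
θ − 42° = arccos(√0.03643) = 79.0°, giving θ ≈ 42 + 79.0 = 121.0°.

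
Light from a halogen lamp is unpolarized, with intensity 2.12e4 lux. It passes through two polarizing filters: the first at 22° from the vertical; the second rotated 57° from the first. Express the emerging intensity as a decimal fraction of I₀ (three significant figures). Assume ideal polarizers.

Unpolarized light through the first polarizer → I₁ = 2.12e4 lux/2 = 1.06e+04 lux, polarized at 22°.
I₂ = I₁ · cos²(57°) = 1.06e+04 · 0.2966 = 3144 lux.
Transmitted fraction = 0.1483.

I/I₀ ≈ 0.148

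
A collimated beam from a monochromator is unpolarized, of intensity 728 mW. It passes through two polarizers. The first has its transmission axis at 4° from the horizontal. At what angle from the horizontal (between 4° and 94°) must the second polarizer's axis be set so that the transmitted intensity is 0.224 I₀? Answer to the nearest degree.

θ ≈ 52°

Unpolarized light through the first polarizer → I₁ = ½ I₀, now polarized at 4°.
Need I₂/I₀ = 0.224, so cos²(θ − 4°) = 0.224 / 0.5 = 0.448.
θ − 4° = arccos(√0.448) = 48.0°, giving θ ≈ 4 + 48.0 = 52.0°.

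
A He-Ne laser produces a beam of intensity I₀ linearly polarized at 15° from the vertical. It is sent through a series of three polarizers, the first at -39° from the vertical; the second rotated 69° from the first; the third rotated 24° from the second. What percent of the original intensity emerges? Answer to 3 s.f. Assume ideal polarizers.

I₁ = I₀ cos²(-39° − 15°) = I₀ cos²(54°) = 0.3455 I₀.
I₂ = I₁ cos²(69°) = 0.3455 · 0.1284 I₀ = 0.04437 I₀.
I₃ = I₂ cos²(24°) = 0.04437 · 0.8346 I₀ = 0.03703 I₀.
That is 3.703% of the incident intensity.

≈ 3.70%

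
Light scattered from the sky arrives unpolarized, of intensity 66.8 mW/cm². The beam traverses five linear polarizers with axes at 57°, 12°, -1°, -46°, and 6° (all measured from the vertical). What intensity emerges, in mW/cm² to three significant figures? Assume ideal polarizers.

I ≈ 3.00 mW/cm²

Unpolarized light through the first polarizer → I₁ = 66.8 mW/cm²/2 = 33.4 mW/cm², polarized at 57°.
I₂ = I₁ · cos²(45°) = 33.4 · 0.5 = 16.7 mW/cm².
I₃ = I₂ · cos²(13°) = 16.7 · 0.9494 = 15.85 mW/cm².
I₄ = I₃ · cos²(45°) = 15.85 · 0.5 = 7.927 mW/cm².
I₅ = I₄ · cos²(52°) = 7.927 · 0.379 = 3.005 mW/cm².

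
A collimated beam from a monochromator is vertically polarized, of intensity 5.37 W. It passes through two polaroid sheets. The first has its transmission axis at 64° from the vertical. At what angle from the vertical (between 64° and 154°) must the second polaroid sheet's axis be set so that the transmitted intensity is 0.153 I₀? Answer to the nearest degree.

By Malus's law, I₁ = I₀ cos²(64° − 0°) = I₀ cos²(64°) = 0.1922 I₀.
Need I₂/I₀ = 0.153, so cos²(θ − 64°) = 0.153 / 0.1922 = 0.7962.
θ − 64° = arccos(√0.7962) = 26.8°, giving θ ≈ 64 + 26.8 = 90.8°.

θ ≈ 91°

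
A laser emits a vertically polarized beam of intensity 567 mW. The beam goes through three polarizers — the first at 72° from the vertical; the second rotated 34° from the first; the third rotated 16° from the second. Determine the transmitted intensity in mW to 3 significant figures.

By Malus's law, I₁ = 567 mW · cos²(72°) = 54.14 mW.
I₂ = I₁ · cos²(34°) = 54.14 · 0.6873 = 37.21 mW.
I₃ = I₂ · cos²(16°) = 37.21 · 0.924 = 34.39 mW.

I ≈ 34.4 mW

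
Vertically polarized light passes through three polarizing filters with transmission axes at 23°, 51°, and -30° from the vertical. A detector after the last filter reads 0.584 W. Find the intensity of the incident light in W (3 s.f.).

I₀ ≈ 36.1 W

I₁ = I₀ cos²(23° − 0°) = I₀ cos²(23°) = 0.8473 I₀.
I₂ = I₁ cos²(51° − 23°) = 0.8473 I₀ · cos²(28°) = 0.6606 I₀.
I₃ = I₂ cos²(-30° − 51°) = 0.6606 I₀ · cos²(81°) = 0.01617 I₀.
So 0.584 W = 0.01617 I₀, giving I₀ = 0.584/0.01617 = 36.13 W.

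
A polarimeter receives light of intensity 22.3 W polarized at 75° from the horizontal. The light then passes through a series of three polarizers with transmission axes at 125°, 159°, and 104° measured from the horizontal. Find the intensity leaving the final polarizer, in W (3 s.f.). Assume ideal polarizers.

By Malus's law, I₁ = 22.3 W · cos²(50°) = 9.214 W.
I₂ = I₁ · cos²(34°) = 9.214 · 0.6873 = 6.333 W.
I₃ = I₂ · cos²(55°) = 6.333 · 0.329 = 2.083 W.

I ≈ 2.08 W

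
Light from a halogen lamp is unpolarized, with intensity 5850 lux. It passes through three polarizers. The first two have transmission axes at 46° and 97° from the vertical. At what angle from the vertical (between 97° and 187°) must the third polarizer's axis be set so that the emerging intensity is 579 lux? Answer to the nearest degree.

θ ≈ 142°

Unpolarized light through the first polarizer → I₁ = ½ I₀, now polarized at 46°.
I₂ = I₁ cos²(97° − 46°) = 0.5 I₀ · cos²(51°) = 0.198 I₀.
Target fraction: 579 / 5850 lux = 0.09897 of I₀.
Need I₃/I₀ = 0.09897, so cos²(θ − 97°) = 0.09897 / 0.198 = 0.4998.
θ − 97° = arccos(√0.4998) = 45.0°, giving θ ≈ 97 + 45.0 = 142.0°.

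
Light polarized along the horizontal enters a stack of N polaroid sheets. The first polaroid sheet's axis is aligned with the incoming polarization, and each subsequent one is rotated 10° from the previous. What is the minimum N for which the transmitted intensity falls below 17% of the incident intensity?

N = 59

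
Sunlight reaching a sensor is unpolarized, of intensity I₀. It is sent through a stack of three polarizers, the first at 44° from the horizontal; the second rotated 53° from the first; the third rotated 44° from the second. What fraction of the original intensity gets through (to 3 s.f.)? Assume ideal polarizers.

≈ 0.0937 I₀

Unpolarized light through the first polarizer → I₁ = ½ I₀, now polarized at 44°.
I₂ = I₁ cos²(53°) = 0.5 · 0.3622 I₀ = 0.1811 I₀.
I₃ = I₂ cos²(44°) = 0.1811 · 0.5174 I₀ = 0.09371 I₀.
Transmitted fraction = 0.09371.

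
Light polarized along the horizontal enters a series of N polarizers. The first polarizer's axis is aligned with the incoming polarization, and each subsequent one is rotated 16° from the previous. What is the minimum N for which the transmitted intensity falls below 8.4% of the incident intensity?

N = 33

First polarizer is aligned with the polarization: full transmission.
Each further stage multiplies by cos²(16°) = 0.924.
After N polarizers: T = 0.924^(N−1). Require T < 0.084 ⇒ N−1 > ln(0.084)/ln(0.924) = 31.35, so N−1 ≥ 32 and N = 33.
Check: N=33 gives T = 0.07977 < 0.084; N=32 gives T = 0.08633.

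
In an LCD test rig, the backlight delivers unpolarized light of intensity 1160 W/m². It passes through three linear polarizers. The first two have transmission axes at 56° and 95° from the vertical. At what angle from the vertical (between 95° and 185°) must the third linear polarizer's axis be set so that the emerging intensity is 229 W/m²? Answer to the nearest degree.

Unpolarized light through the first polarizer → I₁ = ½ I₀, now polarized at 56°.
I₂ = I₁ cos²(95° − 56°) = 0.5 I₀ · cos²(39°) = 0.302 I₀.
Target fraction: 229 / 1160 W/m² = 0.1974 of I₀.
Need I₃/I₀ = 0.1974, so cos²(θ − 95°) = 0.1974 / 0.302 = 0.6537.
θ − 95° = arccos(√0.6537) = 36.0°, giving θ ≈ 95 + 36.0 = 131.0°.

θ ≈ 131°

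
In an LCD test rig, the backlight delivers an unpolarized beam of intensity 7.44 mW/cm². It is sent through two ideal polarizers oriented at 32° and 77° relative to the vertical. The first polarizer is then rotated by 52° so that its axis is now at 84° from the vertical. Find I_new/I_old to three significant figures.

I_new/I_old ≈ 1.97

Before rotation:
Unpolarized light through the first polarizer → I₁ = ½ I₀, now polarized at 32°.
I₂ = I₁ cos²(77° − 32°) = 0.5 I₀ · cos²(45°) = 0.25 I₀.
After rotation:
Unpolarized light through the first polarizer → I₁ = ½ I₀, now polarized at 84°.
I₂ = I₁ cos²(77° − 84°) = 0.5 I₀ · cos²(7°) = 0.4926 I₀.
Ratio = 0.4926 / 0.25 = 1.97.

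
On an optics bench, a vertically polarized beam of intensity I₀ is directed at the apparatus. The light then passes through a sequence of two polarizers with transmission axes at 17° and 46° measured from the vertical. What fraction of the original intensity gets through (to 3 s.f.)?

I₁ = I₀ cos²(17° − 0°) = I₀ cos²(17°) = 0.9145 I₀.
I₂ = I₁ cos²(46° − 17°) = 0.9145 I₀ · cos²(29°) = 0.6996 I₀.
Transmitted fraction = 0.6996.

≈ 0.700 I₀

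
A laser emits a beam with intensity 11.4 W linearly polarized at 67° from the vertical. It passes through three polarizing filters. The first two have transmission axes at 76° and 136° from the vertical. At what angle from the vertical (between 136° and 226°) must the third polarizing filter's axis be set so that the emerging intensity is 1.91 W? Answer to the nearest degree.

By Malus's law, I₁ = I₀ cos²(76° − 67°) = I₀ cos²(9°) = 0.9755 I₀.
I₂ = I₁ cos²(136° − 76°) = 0.9755 I₀ · cos²(60°) = 0.2439 I₀.
Target fraction: 1.91 / 11.4 W = 0.1675 of I₀.
Need I₃/I₀ = 0.1675, so cos²(θ − 136°) = 0.1675 / 0.2439 = 0.687.
θ − 136° = arccos(√0.687) = 34.0°, giving θ ≈ 136 + 34.0 = 170.0°.

θ ≈ 170°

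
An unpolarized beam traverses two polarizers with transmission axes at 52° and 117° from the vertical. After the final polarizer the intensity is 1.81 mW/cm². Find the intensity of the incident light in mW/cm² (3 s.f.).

I₀ ≈ 20.3 mW/cm²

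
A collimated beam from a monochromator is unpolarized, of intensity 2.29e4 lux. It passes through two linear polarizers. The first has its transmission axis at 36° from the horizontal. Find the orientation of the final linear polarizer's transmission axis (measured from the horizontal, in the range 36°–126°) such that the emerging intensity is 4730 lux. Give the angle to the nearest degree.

θ ≈ 86°

Unpolarized light through the first polarizer → I₁ = ½ I₀, now polarized at 36°.
Target fraction: 4730 / 2.29e4 lux = 0.2066 of I₀.
Need I₂/I₀ = 0.2066, so cos²(θ − 36°) = 0.2066 / 0.5 = 0.4131.
θ − 36° = arccos(√0.4131) = 50.0°, giving θ ≈ 36 + 50.0 = 86.0°.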